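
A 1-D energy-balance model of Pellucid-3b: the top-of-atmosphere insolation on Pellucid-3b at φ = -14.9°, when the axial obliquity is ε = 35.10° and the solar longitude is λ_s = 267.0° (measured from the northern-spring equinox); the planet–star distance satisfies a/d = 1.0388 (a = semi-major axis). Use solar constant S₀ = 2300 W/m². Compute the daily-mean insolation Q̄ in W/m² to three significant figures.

Q̄ ≈ 819 W/m²

Solar declination: sin δ = sin ε · sin λ_s = sin 35.10° × sin 267.0° = -0.57422, so δ = -35.045°.
cos H₀ = −tan(-14.9°) tan(-35.045°) = -0.1866, H₀ = 1.7585 rad.
Bracket: H₀ sin φ sin δ + cos φ cos δ sin H₀ = 1.7585×-0.25713×-0.57422 + 0.96638×0.81870×0.98243 = 0.259641 + 0.777274 = 1.036915.
Inverse-square distance factor (a/d)² = 1.0388² = 1.079105.
Q̄ = (S₀/π) × 1.079105 × [bracket] = (2300/π) × 1.079105 × 1.036915 = 819.2 W/m².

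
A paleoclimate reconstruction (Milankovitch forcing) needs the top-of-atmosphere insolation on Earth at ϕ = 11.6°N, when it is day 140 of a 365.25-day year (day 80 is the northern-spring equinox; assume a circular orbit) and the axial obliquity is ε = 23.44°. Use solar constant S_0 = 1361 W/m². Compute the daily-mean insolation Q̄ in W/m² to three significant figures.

Q̄ ≈ 447 W/m²

Solar longitude: L_s = 360° × (140 − 80)/365.25 = 59.138°.
sin δ = sin 23.44° × sin 59.138° = 0.34146, so δ = +19.966°.
cos h₀ = −tan(+11.6°) tan(+19.966°) = -0.0746, h₀ = 1.6454 rad.
Bracket: h₀ sin ϕ sin δ + cos ϕ cos δ sin h₀ = 1.6454×0.20108×0.34146 + 0.97958×0.93990×0.99722 = 0.112974 + 0.918148 = 1.031122.
Q̄ = (S_0/π) × [bracket] = (1361/π) × 1.031122 = 446.7 W/m².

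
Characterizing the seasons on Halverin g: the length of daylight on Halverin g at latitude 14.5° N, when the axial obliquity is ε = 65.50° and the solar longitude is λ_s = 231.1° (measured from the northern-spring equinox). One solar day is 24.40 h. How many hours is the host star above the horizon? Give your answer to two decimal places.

10.16 h

Solar declination: sin δ = sin ε · sin λ_s = sin 65.50° × sin 231.1° = -0.70817, so δ = -45.086°.
cos H₀ = −tan φ · tan δ = −tan(+14.5°) × tan(-45.086°) = 0.2594, so H₀ = 1.3084 rad = 74.97°.
Daylight = 2H₀/(2π) × 24.40 h = (1.3084/π) × 24.40 = 10.16 h.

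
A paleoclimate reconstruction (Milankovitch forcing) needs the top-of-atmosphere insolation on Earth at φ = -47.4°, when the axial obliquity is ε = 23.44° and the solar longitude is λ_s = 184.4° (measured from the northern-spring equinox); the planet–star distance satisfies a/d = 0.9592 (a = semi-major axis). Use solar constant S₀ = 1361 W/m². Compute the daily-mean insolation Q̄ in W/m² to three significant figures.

Q̄ ≈ 284 W/m²

Solar declination: sin δ = sin ε · sin λ_s = sin 23.44° × sin 184.4° = -0.03052, so δ = -1.749°.
cos H₀ = −tan(-47.4°) tan(-1.749°) = -0.0332, H₀ = 1.6040 rad.
Bracket: H₀ sin φ sin δ + cos φ cos δ sin H₀ = 1.6040×-0.73610×-0.03052 + 0.67688×0.99953×0.99945 = 0.036035 + 0.676190 = 0.712225.
Inverse-square distance factor (a/d)² = 0.9592² = 0.920065.
Q̄ = (S₀/π) × 0.920065 × [bracket] = (1361/π) × 0.920065 × 0.712225 = 283.9 W/m².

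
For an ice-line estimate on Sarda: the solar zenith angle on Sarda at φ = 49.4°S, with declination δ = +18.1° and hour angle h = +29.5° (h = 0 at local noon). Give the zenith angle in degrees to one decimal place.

cos θ_z = sin φ sin δ + cos φ cos δ cos h = -0.235888 + 0.538377 = 0.302489.
θ_z = arccos(0.302489) = 72.4°.

θ_z = 72.4°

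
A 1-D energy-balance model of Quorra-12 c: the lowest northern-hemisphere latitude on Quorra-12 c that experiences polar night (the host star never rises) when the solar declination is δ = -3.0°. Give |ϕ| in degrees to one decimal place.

Polar night requires cos h₀ = −tan ϕ tan δ ≥ 1, i.e. tan ϕ tan δ ≤ −1.
The boundary is |tan ϕ| · |tan δ| = 1, so |ϕ| = 90° − |δ| = 90° − 3.0° = 87.0° in the northern hemisphere.

|ϕ| = 87.0°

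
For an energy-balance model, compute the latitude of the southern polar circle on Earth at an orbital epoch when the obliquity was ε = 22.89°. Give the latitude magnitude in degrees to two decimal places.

The polar circle is the lowest latitude that experiences at least one full rotation of continuous darkness at the northern-summer solstice; it lies at |φ| = 90° − ε = 90° − 22.89° = 67.11°.

67.11°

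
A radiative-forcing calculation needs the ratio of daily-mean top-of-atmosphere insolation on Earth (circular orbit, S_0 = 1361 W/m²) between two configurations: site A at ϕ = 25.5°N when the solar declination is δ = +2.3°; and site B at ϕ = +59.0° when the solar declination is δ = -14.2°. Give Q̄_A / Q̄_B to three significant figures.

— Configuration A (ϕ=+25.5°):
cos h₀ = −tan(+25.5°) tan(+2.300°) = -0.0192, h₀ = 1.5900 rad.
Bracket: h₀ sin ϕ sin δ + cos ϕ cos δ sin h₀ = 1.5900×0.43051×0.04013 + 0.90259×0.99919×0.99982 = 0.027469 + 0.901697 = 0.929166.
Q̄ = (S_0/π) × [bracket] = (1361/π) × 0.929166 = 402.53 W/m².
— Configuration B (ϕ=+59.0°):
cos h₀ = −tan(+59.0°) tan(-14.200°) = 0.4211, h₀ = 1.1361 rad.
Bracket: h₀ sin ϕ sin δ + cos ϕ cos δ sin h₀ = 1.1361×0.85717×-0.24531 + 0.51504×0.96945×0.90700 = -0.238890 + 0.452870 = 0.213980.
Q̄ = (S_0/π) × [bracket] = (1361/π) × 0.213980 = 92.700 W/m².
Ratio Q̄_A / Q̄_B = 402.53 / 92.700 = 4.342.

Q̄_A / Q̄_B ≈ 4.34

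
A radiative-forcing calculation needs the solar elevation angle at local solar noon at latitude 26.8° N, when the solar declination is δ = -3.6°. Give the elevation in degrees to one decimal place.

At local noon the hour angle is zero, so the zenith angle equals |φ − δ| = |+26.8° − (-3.600°)| = 30.400°.
Elevation = 90° − 30.400° = 59.6°.

59.6°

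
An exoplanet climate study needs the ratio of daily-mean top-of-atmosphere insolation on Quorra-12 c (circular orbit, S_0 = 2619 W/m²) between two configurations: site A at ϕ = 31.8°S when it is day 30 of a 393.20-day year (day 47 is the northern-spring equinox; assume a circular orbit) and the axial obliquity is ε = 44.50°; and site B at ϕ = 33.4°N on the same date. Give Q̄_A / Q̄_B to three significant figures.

— Configuration A (ϕ=-31.8°):
Solar longitude: L_s = 360° × (30 − 47)/393.20 = -15.565°, i.e. -15.565° + 360° = 344.435°.
sin δ = sin 44.50° × sin 344.435° = -0.18807, so δ = -10.840°.
cos h₀ = −tan(-31.8°) tan(-10.840°) = -0.1187, h₀ = 1.6898 rad.
Bracket: h₀ sin ϕ sin δ + cos ϕ cos δ sin h₀ = 1.6898×-0.52696×-0.18807 + 0.84989×0.98216×0.99293 = 0.167468 + 0.828826 = 0.996294.
Q̄ = (S_0/π) × [bracket] = (2619/π) × 0.996294 = 830.56 W/m².
— Configuration B (ϕ=+33.4°):
cos h₀ = −tan(+33.4°) tan(-10.840°) = 0.1263, h₀ = 1.4442 rad.
Bracket: h₀ sin ϕ sin δ + cos ϕ cos δ sin h₀ = 1.4442×0.55048×-0.18807 + 0.83485×0.98216×0.99200 = -0.149516 + 0.813397 = 0.663881.
Q̄ = (S_0/π) × [bracket] = (2619/π) × 0.663881 = 553.45 W/m².
Ratio Q̄_A / Q̄_B = 830.56 / 553.45 = 1.501.

Q̄_A / Q̄_B ≈ 1.50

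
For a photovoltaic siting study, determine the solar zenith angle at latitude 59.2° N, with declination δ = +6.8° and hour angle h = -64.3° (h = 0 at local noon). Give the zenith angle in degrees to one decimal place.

cos θ_z = sin φ sin δ + cos φ cos δ cos h = 0.101704 + 0.220490 = 0.322194.
θ_z = arccos(0.322194) = 71.2°.

θ_z = 71.2°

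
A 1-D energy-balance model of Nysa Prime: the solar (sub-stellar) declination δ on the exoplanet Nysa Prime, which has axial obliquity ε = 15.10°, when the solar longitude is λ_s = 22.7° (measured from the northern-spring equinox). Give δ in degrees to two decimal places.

sin δ = sin ε · sin λ_s = sin 15.10° × sin 22.7° = 0.100530.
δ = arcsin(0.100530) = +5.77°.

δ = +5.77°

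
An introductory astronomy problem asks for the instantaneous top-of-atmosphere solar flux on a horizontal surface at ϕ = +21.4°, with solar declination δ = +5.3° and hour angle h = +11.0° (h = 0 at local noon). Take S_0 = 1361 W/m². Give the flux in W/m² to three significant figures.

1.28e+03 W/m²

cos θ_z = sin ϕ sin δ + cos ϕ cos δ cos h = 0.033704 + 0.910042 = 0.943746.
Flux = S_0 · cos θ_z = 1361 × 0.943746 = 1284 W/m².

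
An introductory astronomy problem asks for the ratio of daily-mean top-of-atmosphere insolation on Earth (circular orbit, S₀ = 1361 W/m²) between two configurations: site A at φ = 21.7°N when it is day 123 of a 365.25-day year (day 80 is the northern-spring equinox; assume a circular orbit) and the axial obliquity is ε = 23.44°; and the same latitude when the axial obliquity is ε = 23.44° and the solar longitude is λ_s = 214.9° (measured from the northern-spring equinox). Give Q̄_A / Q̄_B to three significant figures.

— Configuration A (φ=+21.7°):
Solar longitude: λ_s = 360° × (123 − 80)/365.25 = 42.382°.
sin δ = sin 23.44° × sin 42.382° = 0.26814, so δ = +15.553°.
cos H₀ = −tan(+21.7°) tan(+15.553°) = -0.1108, H₀ = 1.6818 rad.
Bracket: H₀ sin φ sin δ + cos φ cos δ sin H₀ = 1.6818×0.36975×0.26814 + 0.92913×0.96338×0.99385 = 0.166742 + 0.889600 = 1.056342.
Q̄ = (S₀/π) × [bracket] = (1361/π) × 1.056342 = 457.63 W/m².
— Configuration B (φ=+21.7°):
Solar declination: sin δ = sin ε · sin λ_s = sin 23.44° × sin 214.9° = -0.22759, so δ = -13.155°.
cos H₀ = −tan(+21.7°) tan(-13.155°) = 0.0930, H₀ = 1.4777 rad.
Bracket: H₀ sin φ sin δ + cos φ cos δ sin H₀ = 1.4777×0.36975×-0.22759 + 0.92913×0.97376×0.99567 = -0.124351 + 0.900832 = 0.776481.
Q̄ = (S₀/π) × [bracket] = (1361/π) × 0.776481 = 336.39 W/m².
Ratio Q̄_A / Q̄_B = 457.63 / 336.39 = 1.360.

Q̄_A / Q̄_B ≈ 1.36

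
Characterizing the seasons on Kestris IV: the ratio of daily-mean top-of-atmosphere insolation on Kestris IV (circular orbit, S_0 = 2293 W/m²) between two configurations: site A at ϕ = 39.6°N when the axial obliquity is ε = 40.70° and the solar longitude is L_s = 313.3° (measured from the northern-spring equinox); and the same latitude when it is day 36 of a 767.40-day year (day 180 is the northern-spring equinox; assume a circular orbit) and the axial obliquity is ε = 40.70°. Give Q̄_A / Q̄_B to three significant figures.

— Configuration A (ϕ=+39.6°):
Solar declination: sin δ = sin ε · sin L_s = sin 40.70° × sin 313.3° = -0.47458, so δ = -28.332°.
cos h₀ = −tan(+39.6°) tan(-28.332°) = 0.4460, h₀ = 1.1085 rad.
Bracket: h₀ sin ϕ sin δ + cos ϕ cos δ sin h₀ = 1.1085×0.63742×-0.47458 + 0.77051×0.88021×0.89502 = -0.335329 + 0.607012 = 0.271683.
Q̄ = (S_0/π) × [bracket] = (2293/π) × 0.271683 = 198.30 W/m².
— Configuration B (ϕ=+39.6°):
Solar longitude: L_s = 360° × (36 − 180)/767.40 = -67.553°, i.e. -67.553° + 360° = 292.447°.
sin δ = sin 40.70° × sin 292.447° = -0.60269, so δ = -37.063°.
cos h₀ = −tan(+39.6°) tan(-37.063°) = 0.6248, h₀ = 0.8959 rad.
Bracket: h₀ sin ϕ sin δ + cos ϕ cos δ sin h₀ = 0.8959×0.63742×-0.60269 + 0.77051×0.79798×0.78077 = -0.344175 + 0.480058 = 0.135883.
Q̄ = (S_0/π) × [bracket] = (2293/π) × 0.135883 = 99.179 W/m².
Ratio Q̄_A / Q̄_B = 198.30 / 99.179 = 1.999.

Q̄_A / Q̄_B ≈ 2.00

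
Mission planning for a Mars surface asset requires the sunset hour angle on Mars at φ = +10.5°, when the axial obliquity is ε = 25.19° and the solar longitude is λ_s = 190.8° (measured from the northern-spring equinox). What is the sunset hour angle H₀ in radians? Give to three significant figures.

H₀ = 1.56 rad

Solar declination: sin δ = sin ε · sin λ_s = sin 25.19° × sin 190.8° = -0.07975, so δ = -4.574°.
cos H₀ = −tan φ · tan δ = −tan(+10.5°) × tan(-4.574°) = 0.0148, so H₀ = 1.5560 rad = 89.15°.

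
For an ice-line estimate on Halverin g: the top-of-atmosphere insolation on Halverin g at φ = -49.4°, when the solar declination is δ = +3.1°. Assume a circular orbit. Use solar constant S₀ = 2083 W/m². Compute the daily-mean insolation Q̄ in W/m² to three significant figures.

cos H₀ = −tan(-49.4°) tan(+3.100°) = 0.0632, H₀ = 1.5076 rad.
Bracket: H₀ sin φ sin δ + cos φ cos δ sin H₀ = 1.5076×-0.75927×0.05408 + 0.65077×0.99854×0.99800 = -0.061904 + 0.648520 = 0.586616.
Q̄ = (S₀/π) × [bracket] = (2083/π) × 0.586616 = 388.9 W/m².

Q̄ ≈ 389 W/m²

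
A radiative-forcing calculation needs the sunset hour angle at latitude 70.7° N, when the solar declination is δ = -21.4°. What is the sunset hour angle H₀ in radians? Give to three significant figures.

cos H₀ = −tan φ · tan δ = 1.1191 ≥ 1, so the Sun never rises (polar night) and H₀ = 0.

H₀ = 0.00 rad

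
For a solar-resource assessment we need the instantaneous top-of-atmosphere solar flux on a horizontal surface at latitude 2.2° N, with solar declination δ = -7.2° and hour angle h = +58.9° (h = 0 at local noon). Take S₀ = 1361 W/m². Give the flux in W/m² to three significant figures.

cos θ_z = sin φ sin δ + cos φ cos δ cos h = -0.004811 + 0.512083 = 0.507272.
Flux = S₀ · cos θ_z = 1361 × 0.507272 = 690.4 W/m².

690 W/m²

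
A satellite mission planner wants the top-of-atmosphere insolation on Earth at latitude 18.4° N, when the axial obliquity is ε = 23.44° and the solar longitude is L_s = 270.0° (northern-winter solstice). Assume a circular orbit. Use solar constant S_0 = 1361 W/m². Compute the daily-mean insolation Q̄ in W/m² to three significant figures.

Solar declination: sin δ = sin ε · sin L_s = sin 23.44° × sin 270.0° = -0.39779, so δ = -23.440°.
cos h₀ = −tan(+18.4°) tan(-23.440°) = 0.1442, h₀ = 1.4261 rad.
Bracket: h₀ sin ϕ sin δ + cos ϕ cos δ sin h₀ = 1.4261×0.31565×-0.39779 + 0.94888×0.91748×0.98954 = -0.179065 + 0.861472 = 0.682407.
Q̄ = (S_0/π) × [bracket] = (1361/π) × 0.682407 = 295.6 W/m².

Q̄ ≈ 296 W/m²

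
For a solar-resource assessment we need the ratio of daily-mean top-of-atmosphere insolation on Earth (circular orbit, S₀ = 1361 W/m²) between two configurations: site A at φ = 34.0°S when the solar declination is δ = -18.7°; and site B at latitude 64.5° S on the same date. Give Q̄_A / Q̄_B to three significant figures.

Q̄_A / Q̄_B ≈ 1.12

— Configuration A (φ=-34.0°):
cos H₀ = −tan(-34.0°) tan(-18.700°) = -0.2283, H₀ = 1.8011 rad.
Bracket: H₀ sin φ sin δ + cos φ cos δ sin H₀ = 1.8011×-0.55919×-0.32061 + 0.82904×0.94721×0.97359 = 0.322905 + 0.764536 = 1.087441.
Q̄ = (S₀/π) × [bracket] = (1361/π) × 1.087441 = 471.10 W/m².
— Configuration B (φ=-64.5°):
cos H₀ = −tan(-64.5°) tan(-18.700°) = -0.7096, H₀ = 2.3598 rad.
Bracket: H₀ sin φ sin δ + cos φ cos δ sin H₀ = 2.3598×-0.90259×-0.32061 + 0.43051×0.94721×0.70456 = 0.682877 + 0.287308 = 0.970185.
Q̄ = (S₀/π) × [bracket] = (1361/π) × 0.970185 = 420.30 W/m².
Ratio Q̄_A / Q̄_B = 471.10 / 420.30 = 1.121.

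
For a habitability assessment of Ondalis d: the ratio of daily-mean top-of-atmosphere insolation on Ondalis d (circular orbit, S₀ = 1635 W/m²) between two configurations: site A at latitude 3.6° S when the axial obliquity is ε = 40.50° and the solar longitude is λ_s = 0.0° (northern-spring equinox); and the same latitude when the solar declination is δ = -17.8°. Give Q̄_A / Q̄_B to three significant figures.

Q̄_A / Q̄_B ≈ 1.02

— Configuration A (φ=-3.6°):
Solar declination: sin δ = sin ε · sin λ_s = sin 40.50° × sin 0.0° = 0.00000, so δ = +0.000°.
cos H₀ = −tan(-3.6°) tan(+0.000°) = 0.0000, H₀ = 1.5708 rad.
Bracket: H₀ sin φ sin δ + cos φ cos δ sin H₀ = 1.5708×-0.06279×0.00000 + 0.99803×1.00000×1.00000 = -0.000000 + 0.998030 = 0.998030.
Q̄ = (S₀/π) × [bracket] = (1635/π) × 0.998030 = 519.41 W/m².
— Configuration B (φ=-3.6°):
cos H₀ = −tan(-3.6°) tan(-17.800°) = -0.0202, H₀ = 1.5910 rad.
Bracket: H₀ sin φ sin δ + cos φ cos δ sin H₀ = 1.5910×-0.06279×-0.30570 + 0.99803×0.95213×0.99980 = 0.030539 + 0.950064 = 0.980603.
Q̄ = (S₀/π) × [bracket] = (1635/π) × 0.980603 = 510.34 W/m².
Ratio Q̄_A / Q̄_B = 519.41 / 510.34 = 1.018.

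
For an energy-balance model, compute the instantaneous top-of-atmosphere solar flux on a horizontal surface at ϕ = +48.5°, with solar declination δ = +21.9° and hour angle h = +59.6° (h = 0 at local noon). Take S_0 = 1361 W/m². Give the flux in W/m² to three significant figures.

804 W/m²

cos θ_z = sin ϕ sin δ + cos ϕ cos δ cos h = 0.279351 + 0.311111 = 0.590462.
Flux = S_0 · cos θ_z = 1361 × 0.590462 = 803.6 W/m².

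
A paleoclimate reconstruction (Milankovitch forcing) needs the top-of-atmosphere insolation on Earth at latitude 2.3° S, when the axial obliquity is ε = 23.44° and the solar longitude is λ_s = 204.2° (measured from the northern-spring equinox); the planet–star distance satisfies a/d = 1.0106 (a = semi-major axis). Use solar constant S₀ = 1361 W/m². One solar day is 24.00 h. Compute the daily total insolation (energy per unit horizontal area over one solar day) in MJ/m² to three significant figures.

38.1 MJ/m²

Solar declination: sin δ = sin ε · sin λ_s = sin 23.44° × sin 204.2° = -0.16306, so δ = -9.385°.
cos H₀ = −tan(-2.3°) tan(-9.385°) = -0.0066, H₀ = 1.5774 rad.
Bracket: H₀ sin φ sin δ + cos φ cos δ sin H₀ = 1.5774×-0.04013×-0.16306 + 0.99919×0.98662×0.99998 = 0.010322 + 0.985801 = 0.996123.
Inverse-square distance factor (a/d)² = 1.0106² = 1.021312.
Q̄ = (S₀/π) × 1.021312 × [bracket] = (1361/π) × 1.021312 × 0.996123 = 440.74 W/m².
Daily total = Q̄ × 24.00 h × 3600 s/h = 440.74 × 24.00 × 3600 / 10⁶ = 38.08 MJ/m².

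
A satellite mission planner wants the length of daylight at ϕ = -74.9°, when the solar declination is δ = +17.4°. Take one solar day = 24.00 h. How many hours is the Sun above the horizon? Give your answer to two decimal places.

0.00 h

cos h₀ = −tan ϕ · tan δ = 1.1614 ≥ 1, so the Sun never rises (polar night) and h₀ = 0.
Daylight = 2h₀/(2π) × 24.00 h = (0.0000/π) × 24.00 = 0.00 h.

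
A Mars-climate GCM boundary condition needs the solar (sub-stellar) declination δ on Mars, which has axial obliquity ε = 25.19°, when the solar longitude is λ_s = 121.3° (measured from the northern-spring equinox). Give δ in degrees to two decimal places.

sin δ = sin ε · sin λ_s = sin 25.19° × sin 121.3° = 0.363676.
δ = arcsin(0.363676) = +21.33°.

δ = +21.33°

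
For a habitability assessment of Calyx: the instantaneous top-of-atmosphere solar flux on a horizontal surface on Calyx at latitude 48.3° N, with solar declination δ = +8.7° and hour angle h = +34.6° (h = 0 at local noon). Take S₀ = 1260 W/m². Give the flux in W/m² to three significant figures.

824 W/m²

cos θ_z = sin φ sin δ + cos φ cos δ cos h = 0.112937 + 0.541275 = 0.654212.
Flux = S₀ · cos θ_z = 1260 × 0.654212 = 824.3 W/m².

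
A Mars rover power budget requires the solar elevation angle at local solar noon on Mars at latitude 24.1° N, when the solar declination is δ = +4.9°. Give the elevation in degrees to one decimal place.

70.8°

At local noon the hour angle is zero, so the zenith angle equals |φ − δ| = |+24.1° − (+4.900°)| = 19.200°.
Elevation = 90° − 19.200° = 70.8°.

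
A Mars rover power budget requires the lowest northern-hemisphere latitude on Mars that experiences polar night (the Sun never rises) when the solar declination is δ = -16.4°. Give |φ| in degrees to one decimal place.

|φ| = 73.6°

Polar night requires cos H₀ = −tan φ tan δ ≥ 1, i.e. tan φ tan δ ≤ −1.
The boundary is |tan φ| · |tan δ| = 1, so |φ| = 90° − |δ| = 90° − 16.4° = 73.6° in the northern hemisphere.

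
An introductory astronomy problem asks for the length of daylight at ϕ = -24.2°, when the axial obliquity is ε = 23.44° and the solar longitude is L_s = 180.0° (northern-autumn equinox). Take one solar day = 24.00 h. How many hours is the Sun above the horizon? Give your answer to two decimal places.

Solar declination: sin δ = sin ε · sin L_s = sin 23.44° × sin 180.0° = 0.00000, so δ = +0.000°.
cos h₀ = −tan ϕ · tan δ = −tan(-24.2°) × tan(+0.000°) = 0.0000, so h₀ = 1.5708 rad = 90.00°.
Daylight = 2h₀/(2π) × 24.00 h = (1.5708/π) × 24.00 = 12.00 h.

12.00 h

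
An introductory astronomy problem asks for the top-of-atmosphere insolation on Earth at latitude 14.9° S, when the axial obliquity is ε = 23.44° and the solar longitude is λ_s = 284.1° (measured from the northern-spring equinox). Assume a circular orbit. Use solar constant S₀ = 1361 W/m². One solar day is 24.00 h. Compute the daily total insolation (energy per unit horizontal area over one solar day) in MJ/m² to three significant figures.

39.4 MJ/m²

Solar declination: sin δ = sin ε · sin λ_s = sin 23.44° × sin 284.1° = -0.38580, so δ = -22.694°.
cos H₀ = −tan(-14.9°) tan(-22.694°) = -0.1113, H₀ = 1.6823 rad.
Bracket: H₀ sin φ sin δ + cos φ cos δ sin H₀ = 1.6823×-0.25713×-0.38580 + 0.96638×0.92258×0.99379 = 0.166885 + 0.886026 = 1.052911.
Q̄ = (S₀/π) × [bracket] = (1361/π) × 1.052911 = 456.14 W/m².
Daily total = Q̄ × 24.00 h × 3600 s/h = 456.14 × 24.00 × 3600 / 10⁶ = 39.41 MJ/m².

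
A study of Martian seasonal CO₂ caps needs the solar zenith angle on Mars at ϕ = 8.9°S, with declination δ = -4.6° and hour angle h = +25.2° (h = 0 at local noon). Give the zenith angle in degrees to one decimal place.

cos θ_z = sin ϕ sin δ + cos ϕ cos δ cos h = 0.012408 + 0.891053 = 0.903461.
θ_z = arccos(0.903461) = 25.4°.

θ_z = 25.4°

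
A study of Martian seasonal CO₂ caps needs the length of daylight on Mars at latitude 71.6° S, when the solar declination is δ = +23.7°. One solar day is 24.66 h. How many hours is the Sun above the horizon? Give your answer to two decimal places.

0.00 h

cos h₀ = −tan ϕ · tan δ = 1.3196 ≥ 1, so the Sun never rises (polar night) and h₀ = 0.
Daylight = 2h₀/(2π) × 24.66 h = (0.0000/π) × 24.66 = 0.00 h.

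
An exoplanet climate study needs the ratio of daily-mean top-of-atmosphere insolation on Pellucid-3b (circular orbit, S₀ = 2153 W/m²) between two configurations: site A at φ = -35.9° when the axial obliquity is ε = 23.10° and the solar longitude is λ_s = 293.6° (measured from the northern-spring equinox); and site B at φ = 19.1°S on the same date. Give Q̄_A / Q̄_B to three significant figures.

Q̄_A / Q̄_B ≈ 1.04

— Configuration A (φ=-35.9°):
Solar declination: sin δ = sin ε · sin λ_s = sin 23.10° × sin 293.6° = -0.35952, so δ = -21.071°.
cos H₀ = −tan(-35.9°) tan(-21.071°) = -0.2789, H₀ = 1.8534 rad.
Bracket: H₀ sin φ sin δ + cos φ cos δ sin H₀ = 1.8534×-0.58637×-0.35952 + 0.81004×0.93314×0.96032 = 0.390718 + 0.725887 = 1.116605.
Q̄ = (S₀/π) × [bracket] = (2153/π) × 1.116605 = 765.23 W/m².
— Configuration B (φ=-19.1°):
cos H₀ = −tan(-19.1°) tan(-21.071°) = -0.1334, H₀ = 1.7046 rad.
Bracket: H₀ sin φ sin δ + cos φ cos δ sin H₀ = 1.7046×-0.32722×-0.35952 + 0.94495×0.93314×0.99106 = 0.200533 + 0.873888 = 1.074421.
Q̄ = (S₀/π) × [bracket] = (2153/π) × 1.074421 = 736.32 W/m².
Ratio Q̄_A / Q̄_B = 765.23 / 736.32 = 1.039.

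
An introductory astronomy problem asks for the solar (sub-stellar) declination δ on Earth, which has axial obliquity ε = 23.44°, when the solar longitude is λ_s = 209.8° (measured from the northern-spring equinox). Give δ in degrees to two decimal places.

sin δ = sin ε · sin λ_s = sin 23.44° × sin 209.8° = -0.197691.
δ = arcsin(-0.197691) = -11.40°.

δ = -11.40°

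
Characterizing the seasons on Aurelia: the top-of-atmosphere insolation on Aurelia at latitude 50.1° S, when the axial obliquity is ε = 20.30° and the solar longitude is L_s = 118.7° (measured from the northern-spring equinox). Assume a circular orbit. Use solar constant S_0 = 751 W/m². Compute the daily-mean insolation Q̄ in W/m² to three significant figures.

Q̄ ≈ 69.2 W/m²

Solar declination: sin δ = sin ε · sin L_s = sin 20.30° × sin 118.7° = 0.30431, so δ = +17.717°.
cos h₀ = −tan(-50.1°) tan(+17.717°) = 0.3821, h₀ = 1.1788 rad.
Bracket: h₀ sin ϕ sin δ + cos ϕ cos δ sin h₀ = 1.1788×-0.76717×0.30431 + 0.64145×0.95257×0.92413 = -0.275200 + 0.564667 = 0.289467.
Q̄ = (S_0/π) × [bracket] = (751/π) × 0.289467 = 69.20 W/m².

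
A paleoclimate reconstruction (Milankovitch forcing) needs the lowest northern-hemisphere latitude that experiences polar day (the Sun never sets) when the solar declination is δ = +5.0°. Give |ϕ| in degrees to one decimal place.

Polar day requires cos h₀ = −tan ϕ tan δ ≤ −1, i.e. tan ϕ tan δ ≥ 1.
The boundary is |tan ϕ| · |tan δ| = 1, so |ϕ| = 90° − |δ| = 90° − 5.0° = 85.0° in the northern hemisphere.

|ϕ| = 85.0°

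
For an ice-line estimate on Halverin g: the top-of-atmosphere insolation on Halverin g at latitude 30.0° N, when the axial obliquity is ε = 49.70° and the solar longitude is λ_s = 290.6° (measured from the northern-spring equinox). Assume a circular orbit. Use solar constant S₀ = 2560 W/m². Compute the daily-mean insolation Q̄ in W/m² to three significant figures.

Q̄ ≈ 126 W/m²

Solar declination: sin δ = sin ε · sin λ_s = sin 49.70° × sin 290.6° = -0.71390, so δ = -45.553°.
cos H₀ = −tan(+30.0°) tan(-45.553°) = 0.5886, H₀ = 0.9415 rad.
Bracket: H₀ sin φ sin δ + cos φ cos δ sin H₀ = 0.9415×0.50000×-0.71390 + 0.86603×0.70024×0.80842 = -0.336068 + 0.490249 = 0.154181.
Q̄ = (S₀/π) × [bracket] = (2560/π) × 0.154181 = 125.6 W/m².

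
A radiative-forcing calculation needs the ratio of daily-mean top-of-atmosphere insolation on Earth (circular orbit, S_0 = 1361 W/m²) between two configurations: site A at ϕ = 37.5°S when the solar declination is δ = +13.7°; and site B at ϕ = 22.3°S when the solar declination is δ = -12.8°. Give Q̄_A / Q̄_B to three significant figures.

Q̄_A / Q̄_B ≈ 0.537

— Configuration A (ϕ=-37.5°):
cos h₀ = −tan(-37.5°) tan(+13.700°) = 0.1871, h₀ = 1.3826 rad.
Bracket: h₀ sin ϕ sin δ + cos ϕ cos δ sin h₀ = 1.3826×-0.60876×0.23684 + 0.79335×0.97155×0.98235 = -0.199341 + 0.757175 = 0.557834.
Q̄ = (S_0/π) × [bracket] = (1361/π) × 0.557834 = 241.66 W/m².
— Configuration B (ϕ=-22.3°):
cos h₀ = −tan(-22.3°) tan(-12.800°) = -0.0932, h₀ = 1.6641 rad.
Bracket: h₀ sin ϕ sin δ + cos ϕ cos δ sin h₀ = 1.6641×-0.37946×-0.22155 + 0.92521×0.97515×0.99565 = 0.139900 + 0.898294 = 1.038194.
Q̄ = (S_0/π) × [bracket] = (1361/π) × 1.038194 = 449.77 W/m².
Ratio Q̄_A / Q̄_B = 241.66 / 449.77 = 0.5373.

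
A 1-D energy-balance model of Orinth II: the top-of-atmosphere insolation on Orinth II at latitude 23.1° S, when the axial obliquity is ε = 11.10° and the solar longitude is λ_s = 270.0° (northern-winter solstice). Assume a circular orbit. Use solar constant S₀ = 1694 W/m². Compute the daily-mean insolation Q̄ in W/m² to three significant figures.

Q̄ ≈ 552 W/m²

Solar declination: sin δ = sin ε · sin λ_s = sin 11.10° × sin 270.0° = -0.19252, so δ = -11.100°.
cos H₀ = −tan(-23.1°) tan(-11.100°) = -0.0837, H₀ = 1.6546 rad.
Bracket: H₀ sin φ sin δ + cos φ cos δ sin H₀ = 1.6546×-0.39234×-0.19252 + 0.91982×0.98129×0.99649 = 0.124977 + 0.899442 = 1.024419.
Q̄ = (S₀/π) × [bracket] = (1694/π) × 1.024419 = 552.4 W/m².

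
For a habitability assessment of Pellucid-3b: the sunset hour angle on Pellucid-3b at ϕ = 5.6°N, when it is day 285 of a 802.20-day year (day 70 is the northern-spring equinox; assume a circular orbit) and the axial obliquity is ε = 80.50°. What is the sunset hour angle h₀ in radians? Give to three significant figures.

Solar longitude: L_s = 360° × (285 − 70)/802.20 = 96.485°.
sin δ = sin 80.50° × sin 96.485° = 0.97998, so δ = +78.515°.
cos h₀ = −tan ϕ · tan δ = −tan(+5.6°) × tan(+78.515°) = -0.4826, so h₀ = 2.0744 rad = 118.85°.

h₀ = 2.07 rad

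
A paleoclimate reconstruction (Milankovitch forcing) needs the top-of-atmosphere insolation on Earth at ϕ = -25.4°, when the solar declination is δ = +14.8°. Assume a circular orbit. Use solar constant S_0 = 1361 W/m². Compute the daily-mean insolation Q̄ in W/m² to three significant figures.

Q̄ ≈ 307 W/m²

cos h₀ = −tan(-25.4°) tan(+14.800°) = 0.1255, h₀ = 1.4450 rad.
Bracket: h₀ sin ϕ sin δ + cos ϕ cos δ sin h₀ = 1.4450×-0.42894×0.25545 + 0.90334×0.96682×0.99210 = -0.158333 + 0.866468 = 0.708135.
Q̄ = (S_0/π) × [bracket] = (1361/π) × 0.708135 = 306.8 W/m².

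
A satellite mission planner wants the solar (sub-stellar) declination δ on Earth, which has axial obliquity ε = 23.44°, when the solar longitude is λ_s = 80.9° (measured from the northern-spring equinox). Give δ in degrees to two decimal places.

δ = +23.13°

sin δ = sin ε · sin λ_s = sin 23.44° × sin 80.9° = 0.392782.
δ = arcsin(0.392782) = +23.13°.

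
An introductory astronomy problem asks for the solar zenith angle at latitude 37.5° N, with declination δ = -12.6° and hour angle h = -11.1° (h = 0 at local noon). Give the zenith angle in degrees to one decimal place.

θ_z = 51.2°

cos θ_z = sin ϕ sin δ + cos ϕ cos δ cos h = -0.132797 + 0.759763 = 0.626966.
θ_z = arccos(0.626966) = 51.2°.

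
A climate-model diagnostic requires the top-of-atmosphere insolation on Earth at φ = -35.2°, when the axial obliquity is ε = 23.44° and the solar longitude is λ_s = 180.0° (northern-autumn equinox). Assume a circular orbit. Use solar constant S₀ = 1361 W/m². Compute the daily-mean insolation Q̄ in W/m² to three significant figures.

Q̄ ≈ 354 W/m²

Solar declination: sin δ = sin ε · sin λ_s = sin 23.44° × sin 180.0° = 0.00000, so δ = +0.000°.
cos H₀ = −tan(-35.2°) tan(+0.000°) = 0.0000, H₀ = 1.5708 rad.
Bracket: H₀ sin φ sin δ + cos φ cos δ sin H₀ = 1.5708×-0.57643×0.00000 + 0.81714×1.00000×1.00000 = -0.000000 + 0.817140 = 0.817140.
Q̄ = (S₀/π) × [bracket] = (1361/π) × 0.817140 = 354.0 W/m².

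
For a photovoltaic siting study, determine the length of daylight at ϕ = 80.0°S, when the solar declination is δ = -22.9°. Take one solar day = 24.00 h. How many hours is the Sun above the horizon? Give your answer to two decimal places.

24.00 h

Sunrise equation: cos h₀ = −tan ϕ · tan δ = -2.3956 ≤ −1, so the Sun never sets (polar day) and h₀ = π.
Daylight = 2h₀/(2π) × 24.00 h = (3.1416/π) × 24.00 = 24.00 h.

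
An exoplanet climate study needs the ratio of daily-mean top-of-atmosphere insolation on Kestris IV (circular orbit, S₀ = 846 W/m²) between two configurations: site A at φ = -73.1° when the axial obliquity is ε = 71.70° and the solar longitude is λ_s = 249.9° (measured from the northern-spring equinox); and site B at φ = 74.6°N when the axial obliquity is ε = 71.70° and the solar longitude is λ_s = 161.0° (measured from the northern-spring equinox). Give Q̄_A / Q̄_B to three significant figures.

— Configuration A (φ=-73.1°):
Solar declination: sin δ = sin ε · sin λ_s = sin 71.70° × sin 249.9° = -0.89160, so δ = -63.075°.
cos H₀ = −tan(-73.1°) tan(-63.075°) = -6.4807 ≤ −1 ⇒ polar day, H₀ = π.
Bracket: H₀ sin φ sin δ + cos φ cos δ sin H₀ = 3.1416×-0.95681×-0.89160 + 0.29070×0.45282×0.00000 = 2.680073 + 0.000000 = 2.680073.
Q̄ = (S₀/π) × [bracket] = (846/π) × 2.680073 = 721.72 W/m².
— Configuration B (φ=+74.6°):
Solar declination: sin δ = sin ε · sin λ_s = sin 71.70° × sin 161.0° = 0.30910, so δ = +18.005°.
cos H₀ = −tan(+74.6°) tan(+18.005°) = -1.1800 ≤ −1 ⇒ polar day, H₀ = π.
Bracket: H₀ sin φ sin δ + cos φ cos δ sin H₀ = 3.1416×0.96410×0.30910 + 0.26556×0.95103×0.00000 = 0.936207 + 0.000000 = 0.936207.
Q̄ = (S₀/π) × [bracket] = (846/π) × 0.936207 = 252.11 W/m².
Ratio Q̄_A / Q̄_B = 721.72 / 252.11 = 2.863.

Q̄_A / Q̄_B ≈ 2.86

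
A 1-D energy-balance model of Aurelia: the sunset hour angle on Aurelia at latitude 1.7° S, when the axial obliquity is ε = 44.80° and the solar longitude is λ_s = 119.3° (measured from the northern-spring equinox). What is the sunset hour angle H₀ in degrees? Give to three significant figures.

Solar declination: sin δ = sin ε · sin λ_s = sin 44.80° × sin 119.3° = 0.61449, so δ = +37.915°.
cos H₀ = −tan φ · tan δ = −tan(-1.7°) × tan(+37.915°) = 0.0231, so H₀ = 1.5477 rad = 88.68°.

H₀ = 88.7°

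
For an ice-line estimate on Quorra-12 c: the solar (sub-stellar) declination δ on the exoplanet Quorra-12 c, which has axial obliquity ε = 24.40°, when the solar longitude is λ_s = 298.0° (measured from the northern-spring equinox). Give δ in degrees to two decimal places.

δ = -21.39°

sin δ = sin ε · sin λ_s = sin 24.40° × sin 298.0° = -0.364750.
δ = arcsin(-0.364750) = -21.39°.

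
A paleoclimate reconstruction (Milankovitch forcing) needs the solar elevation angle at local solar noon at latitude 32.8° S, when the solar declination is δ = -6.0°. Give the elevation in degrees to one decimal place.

63.2°

At local noon the hour angle is zero, so the zenith angle equals |ϕ − δ| = |-32.8° − (-6.000°)| = 26.800°.
Elevation = 90° − 26.800° = 63.2°.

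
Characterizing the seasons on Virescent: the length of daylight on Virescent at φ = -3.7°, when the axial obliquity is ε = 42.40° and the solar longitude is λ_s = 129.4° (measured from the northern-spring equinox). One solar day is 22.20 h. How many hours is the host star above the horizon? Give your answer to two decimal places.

Solar declination: sin δ = sin ε · sin λ_s = sin 42.40° × sin 129.4° = 0.52106, so δ = +31.403°.
cos H₀ = −tan φ · tan δ = −tan(-3.7°) × tan(+31.403°) = 0.0395, so H₀ = 1.5313 rad = 87.74°.
Daylight = 2H₀/(2π) × 22.20 h = (1.5313/π) × 22.20 = 10.82 h.

10.82 h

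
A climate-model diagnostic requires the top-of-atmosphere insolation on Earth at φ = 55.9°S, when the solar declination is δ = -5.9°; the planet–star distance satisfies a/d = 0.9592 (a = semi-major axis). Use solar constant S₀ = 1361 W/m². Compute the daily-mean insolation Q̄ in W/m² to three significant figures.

Q̄ ≈ 278 W/m²

cos H₀ = −tan(-55.9°) tan(-5.900°) = -0.1526, H₀ = 1.7240 rad.
Bracket: H₀ sin φ sin δ + cos φ cos δ sin H₀ = 1.7240×-0.82806×-0.10279 + 0.56064×0.99470×0.98828 = 0.146740 + 0.551133 = 0.697873.
Inverse-square distance factor (a/d)² = 0.9592² = 0.920065.
Q̄ = (S₀/π) × 0.920065 × [bracket] = (1361/π) × 0.920065 × 0.697873 = 278.2 W/m².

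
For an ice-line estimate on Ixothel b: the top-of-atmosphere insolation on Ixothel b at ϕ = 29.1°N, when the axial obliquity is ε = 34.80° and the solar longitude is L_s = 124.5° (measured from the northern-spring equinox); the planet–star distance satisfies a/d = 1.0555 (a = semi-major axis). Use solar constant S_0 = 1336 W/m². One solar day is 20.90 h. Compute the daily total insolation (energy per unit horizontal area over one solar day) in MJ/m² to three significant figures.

41.5 MJ/m²

Solar declination: sin δ = sin ε · sin L_s = sin 34.80° × sin 124.5° = 0.47034, so δ = +28.056°.
cos h₀ = −tan(+29.1°) tan(+28.056°) = -0.2966, h₀ = 1.8720 rad.
Bracket: h₀ sin ϕ sin δ + cos ϕ cos δ sin h₀ = 1.8720×0.48634×0.47034 + 0.87377×0.88249×0.95499 = 0.428211 + 0.736386 = 1.164597.
Inverse-square distance factor (a/d)² = 1.0555² = 1.114080.
Q̄ = (S_0/π) × 1.114080 × [bracket] = (1336/π) × 1.114080 × 1.164597 = 551.76 W/m².
Daily total = Q̄ × 20.90 h × 3600 s/h = 551.76 × 20.90 × 3600 / 10⁶ = 41.51 MJ/m².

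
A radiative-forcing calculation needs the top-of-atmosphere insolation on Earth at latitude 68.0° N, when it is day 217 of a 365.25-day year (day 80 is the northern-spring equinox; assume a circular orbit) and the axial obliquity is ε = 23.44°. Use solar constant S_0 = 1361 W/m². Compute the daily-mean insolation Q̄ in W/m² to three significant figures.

Solar longitude: L_s = 360° × (217 − 80)/365.25 = 135.031°.
sin δ = sin 23.44° × sin 135.031° = 0.28113, so δ = +16.328°.
cos h₀ = −tan(+68.0°) tan(+16.328°) = -0.7251, h₀ = 2.3819 rad.
Bracket: h₀ sin ϕ sin δ + cos ϕ cos δ sin h₀ = 2.3819×0.92718×0.28113 + 0.37461×0.95967×0.68869 = 0.620862 + 0.247585 = 0.868447.
Q̄ = (S_0/π) × [bracket] = (1361/π) × 0.868447 = 376.2 W/m².

Q̄ ≈ 376 W/m²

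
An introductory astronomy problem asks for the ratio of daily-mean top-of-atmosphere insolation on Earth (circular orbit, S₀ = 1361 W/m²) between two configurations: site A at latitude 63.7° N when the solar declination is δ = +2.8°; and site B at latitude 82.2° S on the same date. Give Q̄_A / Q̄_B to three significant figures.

Q̄_A / Q̄_B ≈ 7.52

— Configuration A (φ=+63.7°):
cos H₀ = −tan(+63.7°) tan(+2.800°) = -0.0990, H₀ = 1.6699 rad.
Bracket: H₀ sin φ sin δ + cos φ cos δ sin H₀ = 1.6699×0.89649×0.04885 + 0.44307×0.99881×0.99509 = 0.073131 + 0.440370 = 0.513501.
Q̄ = (S₀/π) × [bracket] = (1361/π) × 0.513501 = 222.46 W/m².
— Configuration B (φ=-82.2°):
cos H₀ = −tan(-82.2°) tan(+2.800°) = 0.3570, H₀ = 1.2057 rad.
Bracket: H₀ sin φ sin δ + cos φ cos δ sin H₀ = 1.2057×-0.99075×0.04885 + 0.13572×0.99881×0.93409 = -0.058354 + 0.126624 = 0.068270.
Q̄ = (S₀/π) × [bracket] = (1361/π) × 0.068270 = 29.576 W/m².
Ratio Q̄_A / Q̄_B = 222.46 / 29.576 = 7.522.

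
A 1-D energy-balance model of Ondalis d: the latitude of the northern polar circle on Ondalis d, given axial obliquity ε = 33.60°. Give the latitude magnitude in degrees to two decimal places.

The polar circle is the lowest latitude that experiences at least one full rotation of continuous daylight at the northern-summer solstice; it lies at |φ| = 90° − ε = 90° − 33.60° = 56.40°.

56.40°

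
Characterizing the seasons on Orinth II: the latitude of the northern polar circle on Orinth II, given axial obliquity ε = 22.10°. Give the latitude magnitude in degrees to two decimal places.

67.90°

The polar circle is the lowest latitude that experiences at least one full rotation of continuous daylight at the northern-summer solstice; it lies at |ϕ| = 90° − ε = 90° − 22.10° = 67.90°.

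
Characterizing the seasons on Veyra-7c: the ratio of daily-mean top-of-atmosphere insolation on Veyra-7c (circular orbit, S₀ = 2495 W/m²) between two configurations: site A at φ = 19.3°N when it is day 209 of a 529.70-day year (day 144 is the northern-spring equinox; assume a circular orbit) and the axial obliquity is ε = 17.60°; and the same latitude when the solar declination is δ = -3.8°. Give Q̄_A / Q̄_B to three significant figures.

— Configuration A (φ=+19.3°):
Solar longitude: λ_s = 360° × (209 − 144)/529.70 = 44.176°.
sin δ = sin 17.60° × sin 44.176° = 0.21071, so δ = +12.164°.
cos H₀ = −tan(+19.3°) tan(+12.164°) = -0.0755, H₀ = 1.6464 rad.
Bracket: H₀ sin φ sin δ + cos φ cos δ sin H₀ = 1.6464×0.33051×0.21071 + 0.94380×0.97755×0.99715 = 0.114658 + 0.919982 = 1.034640.
Q̄ = (S₀/π) × [bracket] = (2495/π) × 1.034640 = 821.69 W/m².
— Configuration B (φ=+19.3°):
cos H₀ = −tan(+19.3°) tan(-3.800°) = 0.0233, H₀ = 1.5475 rad.
Bracket: H₀ sin φ sin δ + cos φ cos δ sin H₀ = 1.5475×0.33051×-0.06627 + 0.94380×0.99780×0.99973 = -0.033895 + 0.941469 = 0.907574.
Q̄ = (S₀/π) × [bracket] = (2495/π) × 0.907574 = 720.78 W/m².
Ratio Q̄_A / Q̄_B = 821.69 / 720.78 = 1.140.

Q̄_A / Q̄_B ≈ 1.14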